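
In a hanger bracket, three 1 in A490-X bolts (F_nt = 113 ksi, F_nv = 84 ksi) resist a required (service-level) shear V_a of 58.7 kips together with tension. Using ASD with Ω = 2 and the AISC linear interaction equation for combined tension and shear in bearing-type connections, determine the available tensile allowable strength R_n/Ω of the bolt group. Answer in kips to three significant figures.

94.1 kips

A_b = π·1²/4 = 0.7854 in²; f_rv = 58.7 / (3 × 0.7854) = 24.91 ksi.
F'_nt = 1.3 F_nt − (Ω F_nt / F_nv) f_rv = 1.3·113 − (2·113/84)·24.91 = 79.87 ksi, capped at F_nt → F'_nt = 79.87 ksi.
R_n = F'_nt · A_b · n = 79.87 × 0.7854 × 3 = 188.2 kips.
Allowable strength R_n/Ω = 188.2 / 2 = 94.1 kips.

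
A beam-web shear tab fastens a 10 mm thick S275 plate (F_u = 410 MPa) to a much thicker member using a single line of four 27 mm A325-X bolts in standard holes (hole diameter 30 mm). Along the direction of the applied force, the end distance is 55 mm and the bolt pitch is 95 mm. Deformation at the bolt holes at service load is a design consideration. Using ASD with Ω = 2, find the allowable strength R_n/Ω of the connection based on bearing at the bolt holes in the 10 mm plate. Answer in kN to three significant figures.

497 kN

Per bolt r_n = 1.2 l_c t F_u ≤ 2.4 d t F_u; upper limit = 2.4 × 27 × 10 × 410 / 1000 = 265.7 kN.
Edge bolt: l_c = 55 − 30/2 = 40 mm → 1.2 × 40 × 10 × 410 / 1000 = 196.8 → r_n = 196.8 kN.
Interior bolts: l_c = 95 − 30 = 65 mm → 1.2 × 65 × 10 × 410 / 1000 = 319.8 → r_n = 265.7 kN.
R_n = 1 × 196.8 + 3 × 265.7 = 993.8 kN.
Allowable strength R_n/Ω = 993.8 / 2 = 497 kN.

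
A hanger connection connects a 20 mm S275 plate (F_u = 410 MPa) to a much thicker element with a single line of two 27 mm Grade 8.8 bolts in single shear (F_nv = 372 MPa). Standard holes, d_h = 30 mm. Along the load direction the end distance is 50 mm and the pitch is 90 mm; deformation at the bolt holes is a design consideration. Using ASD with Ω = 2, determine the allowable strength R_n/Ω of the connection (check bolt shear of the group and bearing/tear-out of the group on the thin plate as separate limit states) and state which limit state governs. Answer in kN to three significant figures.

Bolt shear: A_b = π·27²/4 = 572.6 mm²; R_n = 372 × 572.6 × 2 × 1 / 1000 = 426 kN → 426 / 2 = 213 kN.
Bearing (1.2 l_c t F_u ≤ 2.4 d t F_u): upper limit = 2.4·27·20·410 / 1000 = 531.4 kN.
  Edge l_c = 50 − 30/2 = 35 → r_n = 344.4 kN; interior l_c = 90 − 30 = 60 → r_n = 531.4 kN.
  R_n,bearing = 1·344.4 + 1·531.4 = 875.8 kN → 875.8 / 2 = 438 kN.
Bolt shear governs: 213 kN.

213 kN (bolt shear governs)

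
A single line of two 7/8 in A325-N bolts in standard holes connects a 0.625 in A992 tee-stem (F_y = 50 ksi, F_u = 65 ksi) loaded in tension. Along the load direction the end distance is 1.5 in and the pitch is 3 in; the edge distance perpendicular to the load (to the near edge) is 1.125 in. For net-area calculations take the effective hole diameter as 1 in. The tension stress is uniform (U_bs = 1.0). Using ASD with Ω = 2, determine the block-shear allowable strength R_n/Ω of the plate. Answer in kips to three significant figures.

49.3 kips

Shear plane L_v = 1.5 + 1·3 = 4.5 in; A_gv = 4.5 × 0.625 = 2.812 in².
A_nv = (4.5 − 1.5·1) × 0.625 = 1.875 in².
A_nt = (1.125 − 0.5·1) × 0.625 = 0.3906 in².
0.6 F_u A_nv = 73.12 kips; 0.6 F_y A_gv = 84.38 kips → shear rupture governs the shear term.
R_n = 73.12 + 1.0 × 65 × 0.3906 = 98.52 kips.
Allowable strength R_n/Ω = 98.52 / 2 = 49.3 kips.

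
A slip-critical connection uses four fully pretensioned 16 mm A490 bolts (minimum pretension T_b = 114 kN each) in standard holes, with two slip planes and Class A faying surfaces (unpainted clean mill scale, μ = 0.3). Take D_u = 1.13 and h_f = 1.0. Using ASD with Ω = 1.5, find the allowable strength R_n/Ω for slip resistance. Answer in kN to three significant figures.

R_n = μ · D_u · h_f · T_b · n_s · n_b = 0.3 × 1.13 × 1.0 × 114 × 2 × 4 = 309.2 kN.
Allowable strength R_n/Ω = 309.2 / 1.5 = 206 kN.

206 kN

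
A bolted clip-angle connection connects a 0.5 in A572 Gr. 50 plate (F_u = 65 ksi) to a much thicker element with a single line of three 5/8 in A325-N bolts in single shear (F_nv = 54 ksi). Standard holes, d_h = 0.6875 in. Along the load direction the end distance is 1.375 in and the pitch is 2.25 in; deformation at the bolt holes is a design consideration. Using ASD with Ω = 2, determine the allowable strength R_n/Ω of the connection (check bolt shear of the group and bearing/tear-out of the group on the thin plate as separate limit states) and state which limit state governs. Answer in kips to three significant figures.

24.9 kips (bolt shear governs)

Bolt shear: A_b = π·0.625²/4 = 0.3068 in²; R_n = 54 × 0.3068 × 3 × 1 = 49.7 kips → 49.7 / 2 = 24.9 kips.
Bearing (1.2 l_c t F_u ≤ 2.4 d t F_u): upper limit = 2.4·0.625·0.5·65 = 48.75 kips.
  Edge l_c = 1.375 − 0.6875/2 = 1.031 → r_n = 40.22 kips; interior l_c = 2.25 − 0.6875 = 1.562 → r_n = 48.75 kips.
  R_n,bearing = 1·40.22 + 2·48.75 = 137.7 kips → 137.7 / 2 = 68.9 kips.
Bolt shear governs: 24.9 kips.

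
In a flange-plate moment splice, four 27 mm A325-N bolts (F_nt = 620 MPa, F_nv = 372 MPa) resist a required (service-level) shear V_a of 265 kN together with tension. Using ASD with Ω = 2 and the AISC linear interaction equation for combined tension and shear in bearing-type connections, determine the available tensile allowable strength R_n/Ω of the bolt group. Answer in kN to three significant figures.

A_b = π·27²/4 = 572.6 mm²; f_rv = 265 × 1000 / (4 × 572.6) = 115.7 MPa.
F'_nt = 1.3 F_nt − (Ω F_nt / F_nv) f_rv = 1.3·620 − (2·620/372)·115.7 = 420.3 MPa, capped at F_nt → F'_nt = 420.3 MPa.
R_n = F'_nt · A_b · n = 420.3 × 572.6 × 4 / 1000 = 962.6 kN.
Allowable strength R_n/Ω = 962.6 / 2 = 481 kN.

481 kN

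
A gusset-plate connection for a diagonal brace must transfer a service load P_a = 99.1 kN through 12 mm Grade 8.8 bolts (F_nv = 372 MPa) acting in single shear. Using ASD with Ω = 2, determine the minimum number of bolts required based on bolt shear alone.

5 bolts

A_b = π·12²/4 = 113.1 mm².
Per-bolt allowable strength R_n/Ω = 372 × 113.1 × 1 / 1000 / 2 = 21.04 kN.
n ≥ 99.1 / 21.04 = 4.711 → use 5 bolts.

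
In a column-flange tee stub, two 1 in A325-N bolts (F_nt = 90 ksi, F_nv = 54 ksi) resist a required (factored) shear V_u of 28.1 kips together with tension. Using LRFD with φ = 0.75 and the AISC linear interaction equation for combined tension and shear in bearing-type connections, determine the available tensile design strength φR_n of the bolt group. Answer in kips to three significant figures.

91 kips

A_b = π·1²/4 = 0.7854 in²; f_rv = 28.1 / (2 × 0.7854) = 17.89 ksi.
F'_nt = 1.3 F_nt − (F_nt / φF_nv) f_rv = 1.3·90 − (90/(0.75·54))·17.89 = 77.25 ksi, capped at F_nt → F'_nt = 77.25 ksi.
R_n = F'_nt · A_b · n = 77.25 × 0.7854 × 2 = 121.3 kips.
Design strength φR_n = 0.75 × 121.3 = 91 kips.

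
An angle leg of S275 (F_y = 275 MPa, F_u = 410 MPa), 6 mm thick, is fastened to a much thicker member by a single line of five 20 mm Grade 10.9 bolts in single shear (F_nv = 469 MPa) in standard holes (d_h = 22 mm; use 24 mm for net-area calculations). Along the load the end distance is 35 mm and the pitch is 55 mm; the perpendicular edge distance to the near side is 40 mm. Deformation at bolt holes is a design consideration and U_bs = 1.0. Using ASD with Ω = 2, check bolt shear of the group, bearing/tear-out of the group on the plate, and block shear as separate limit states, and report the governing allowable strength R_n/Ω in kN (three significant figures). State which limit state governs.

143 kN (block shear governs)

Bolt shear: A_b = π·20²/4 = 314.2 mm²; R_n = 469 × 314.2 × 5 × 1 / 1000 = 736.7 kN → 736.7 / 2 = 368 kN.
Bearing: edge l_c = 24, r_n = 70.85 kN; interior l_c = 33, r_n = 97.42 kN; R_n = 70.85 + 4·97.42 = 460.5 kN → 230 kN.
Block shear: A_gv = 1530, A_nv = 882, A_nt = 168 mm²; R_n = min(0.6F_uA_nv, 0.6F_yA_gv) + U_bs·F_u·A_nt = 285.9 kN → 143 kN.
Block shear governs: 143 kN.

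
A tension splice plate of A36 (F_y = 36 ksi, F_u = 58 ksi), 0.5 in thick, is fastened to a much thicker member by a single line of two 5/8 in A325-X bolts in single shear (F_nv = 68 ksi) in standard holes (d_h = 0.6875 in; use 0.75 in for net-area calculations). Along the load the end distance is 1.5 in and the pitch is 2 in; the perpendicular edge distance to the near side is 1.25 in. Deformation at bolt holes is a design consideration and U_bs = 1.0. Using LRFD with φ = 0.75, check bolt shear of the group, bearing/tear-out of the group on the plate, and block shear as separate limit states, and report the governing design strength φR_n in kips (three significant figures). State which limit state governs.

31.3 kips (bolt shear governs)

Bolt shear: A_b = π·0.625²/4 = 0.3068 in²; R_n = 68 × 0.3068 × 2 × 1 = 41.72 kips → 0.75 × 41.72 = 31.3 kips.
Bearing: edge l_c = 1.156, r_n = 40.24 kips; interior l_c = 1.312, r_n = 43.5 kips; R_n = 40.24 + 1·43.5 = 83.74 kips → 62.8 kips.
Block shear: A_gv = 1.75, A_nv = 1.188, A_nt = 0.4375 in²; R_n = min(0.6F_uA_nv, 0.6F_yA_gv) + U_bs·F_u·A_nt = 63.17 kips → 47.4 kips.
Bolt shear governs: 31.3 kips.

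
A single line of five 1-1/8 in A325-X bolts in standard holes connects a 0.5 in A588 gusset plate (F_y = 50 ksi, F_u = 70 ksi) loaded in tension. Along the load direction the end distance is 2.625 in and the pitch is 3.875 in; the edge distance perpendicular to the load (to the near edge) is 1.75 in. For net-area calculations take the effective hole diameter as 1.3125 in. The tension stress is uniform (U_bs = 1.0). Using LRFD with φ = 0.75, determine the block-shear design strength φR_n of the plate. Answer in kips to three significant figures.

Shear plane L_v = 2.625 + 4·3.875 = 18.12 in; A_gv = 18.12 × 0.5 = 9.062 in².
A_nv = (18.12 − 4.5·1.3125) × 0.5 = 6.109 in².
A_nt = (1.75 − 0.5·1.3125) × 0.5 = 0.5469 in².
0.6 F_u A_nv = 256.6 kips; 0.6 F_y A_gv = 271.9 kips → shear rupture governs the shear term.
R_n = 256.6 + 1.0 × 70 × 0.5469 = 294.9 kips.
Design strength φR_n = 0.75 × 294.9 = 221 kips.

221 kips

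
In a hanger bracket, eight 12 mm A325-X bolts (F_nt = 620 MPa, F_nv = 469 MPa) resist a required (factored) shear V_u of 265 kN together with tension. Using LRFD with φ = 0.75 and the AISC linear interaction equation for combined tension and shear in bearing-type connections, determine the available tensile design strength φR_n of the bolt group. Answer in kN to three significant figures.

A_b = π·12²/4 = 113.1 mm²; f_rv = 265 × 1000 / (8 × 113.1) = 292.9 MPa.
F'_nt = 1.3 F_nt − (F_nt / φF_nv) f_rv = 1.3·620 − (620/(0.75·469))·292.9 = 289.7 MPa, capped at F_nt → F'_nt = 289.7 MPa.
R_n = F'_nt · A_b · n = 289.7 × 113.1 × 8 / 1000 = 262.2 kN.
Design strength φR_n = 0.75 × 262.2 = 197 kN.

197 kN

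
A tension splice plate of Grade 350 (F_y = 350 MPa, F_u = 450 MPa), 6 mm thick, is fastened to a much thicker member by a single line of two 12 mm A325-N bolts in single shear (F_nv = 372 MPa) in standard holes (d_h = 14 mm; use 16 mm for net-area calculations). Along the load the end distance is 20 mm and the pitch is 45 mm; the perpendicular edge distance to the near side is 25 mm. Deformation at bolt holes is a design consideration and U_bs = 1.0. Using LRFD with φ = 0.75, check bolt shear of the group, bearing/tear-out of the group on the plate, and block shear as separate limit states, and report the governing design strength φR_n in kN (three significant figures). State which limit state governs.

63.1 kN (bolt shear governs)

Bolt shear: A_b = π·12²/4 = 113.1 mm²; R_n = 372 × 113.1 × 2 × 1 / 1000 = 84.14 kN → 0.75 × 84.14 = 63.1 kN.
Bearing: edge l_c = 13, r_n = 42.12 kN; interior l_c = 31, r_n = 77.76 kN; R_n = 42.12 + 1·77.76 = 119.9 kN → 89.9 kN.
Block shear: A_gv = 390, A_nv = 246, A_nt = 102 mm²; R_n = min(0.6F_uA_nv, 0.6F_yA_gv) + U_bs·F_u·A_nt = 112.3 kN → 84.2 kN.
Bolt shear governs: 63.1 kN.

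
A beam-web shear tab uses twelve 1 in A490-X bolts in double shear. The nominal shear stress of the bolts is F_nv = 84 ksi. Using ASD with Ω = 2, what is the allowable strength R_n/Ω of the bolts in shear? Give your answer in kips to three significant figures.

A_b = π × 1² / 4 = 0.7854 in².
R_n = F_nv · A_b · n · n_s = 84 × 0.7854 × 12 × 2 = 1583 kips.
Allowable strength R_n/Ω = 1583 / 2 = 792 kips.

792 kips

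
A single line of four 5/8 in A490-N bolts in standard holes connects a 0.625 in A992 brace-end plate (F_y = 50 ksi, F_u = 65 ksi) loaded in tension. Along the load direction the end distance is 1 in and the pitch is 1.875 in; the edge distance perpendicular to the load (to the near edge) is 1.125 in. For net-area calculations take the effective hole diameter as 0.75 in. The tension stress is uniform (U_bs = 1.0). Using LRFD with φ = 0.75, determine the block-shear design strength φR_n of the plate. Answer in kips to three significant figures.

Shear plane L_v = 1 + 3·1.875 = 6.625 in; A_gv = 6.625 × 0.625 = 4.141 in².
A_nv = (6.625 − 3.5·0.75) × 0.625 = 2.5 in².
A_nt = (1.125 − 0.5·0.75) × 0.625 = 0.4688 in².
0.6 F_u A_nv = 97.5 kips; 0.6 F_y A_gv = 124.2 kips → shear rupture governs the shear term.
R_n = 97.5 + 1.0 × 65 × 0.4688 = 128 kips.
Design strength φR_n = 0.75 × 128 = 96 kips.

96 kips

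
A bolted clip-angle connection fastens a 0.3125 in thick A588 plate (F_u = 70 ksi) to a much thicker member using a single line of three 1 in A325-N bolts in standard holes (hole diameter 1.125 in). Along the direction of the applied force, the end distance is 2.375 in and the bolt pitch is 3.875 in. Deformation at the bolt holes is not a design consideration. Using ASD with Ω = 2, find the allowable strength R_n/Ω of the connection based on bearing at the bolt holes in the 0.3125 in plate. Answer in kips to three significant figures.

Per bolt r_n = 1.5 l_c t F_u ≤ 3.0 d t F_u; upper limit = 3.0 × 1 × 0.3125 × 70 = 65.62 kips.
Edge bolt: l_c = 2.375 − 1.125/2 = 1.812 in → 1.5 × 1.812 × 0.3125 × 70 = 59.47 → r_n = 59.47 kips.
Interior bolts: l_c = 3.875 − 1.125 = 2.75 in → 1.5 × 2.75 × 0.3125 × 70 = 90.23 → r_n = 65.62 kips.
R_n = 1 × 59.47 + 2 × 65.62 = 190.7 kips.
Allowable strength R_n/Ω = 190.7 / 2 = 95.4 kips.

95.4 kips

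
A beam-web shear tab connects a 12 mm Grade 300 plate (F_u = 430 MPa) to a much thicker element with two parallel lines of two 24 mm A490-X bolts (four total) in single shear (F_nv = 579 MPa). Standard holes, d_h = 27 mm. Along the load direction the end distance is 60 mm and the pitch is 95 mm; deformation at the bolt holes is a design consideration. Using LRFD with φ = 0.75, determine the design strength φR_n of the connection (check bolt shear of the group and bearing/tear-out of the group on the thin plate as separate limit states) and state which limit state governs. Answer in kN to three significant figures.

786 kN (bolt shear governs)

Bolt shear: A_b = π·24²/4 = 452.4 mm²; R_n = 579 × 452.4 × 4 × 1 / 1000 = 1048 kN → 0.75 × 1048 = 786 kN.
Bearing (1.2 l_c t F_u ≤ 2.4 d t F_u): upper limit = 2.4·24·12·430 / 1000 = 297.2 kN.
  Edge l_c = 60 − 27/2 = 46.5 → r_n = 287.9 kN; interior l_c = 95 − 27 = 68 → r_n = 297.2 kN.
  R_n,bearing = 2·287.9 + 2·297.2 = 1170 kN → 0.75 × 1170 = 878 kN.
Bolt shear governs: 786 kN.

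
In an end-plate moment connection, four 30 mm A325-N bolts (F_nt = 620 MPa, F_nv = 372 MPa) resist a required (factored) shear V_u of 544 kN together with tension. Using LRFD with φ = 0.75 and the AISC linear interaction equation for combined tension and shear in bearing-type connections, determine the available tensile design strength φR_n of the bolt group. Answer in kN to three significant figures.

803 kN

A_b = π·30²/4 = 706.9 mm²; f_rv = 544 × 1000 / (4 × 706.9) = 192.4 MPa.
F'_nt = 1.3 F_nt − (F_nt / φF_nv) f_rv = 1.3·620 − (620/(0.75·372))·192.4 = 378.4 MPa, capped at F_nt → F'_nt = 378.4 MPa.
R_n = F'_nt · A_b · n = 378.4 × 706.9 × 4 / 1000 = 1070 kN.
Design strength φR_n = 0.75 × 1070 = 803 kN.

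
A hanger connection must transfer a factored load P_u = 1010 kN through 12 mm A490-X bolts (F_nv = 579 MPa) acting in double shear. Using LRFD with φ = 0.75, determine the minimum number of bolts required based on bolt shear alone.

11 bolts

A_b = π·12²/4 = 113.1 mm².
Per-bolt design strength φR_n = 0.75 × 579 × 113.1 × 2 / 1000 = 98.23 kN.
n ≥ 1010 / 98.23 = 10.28 → use 11 bolts.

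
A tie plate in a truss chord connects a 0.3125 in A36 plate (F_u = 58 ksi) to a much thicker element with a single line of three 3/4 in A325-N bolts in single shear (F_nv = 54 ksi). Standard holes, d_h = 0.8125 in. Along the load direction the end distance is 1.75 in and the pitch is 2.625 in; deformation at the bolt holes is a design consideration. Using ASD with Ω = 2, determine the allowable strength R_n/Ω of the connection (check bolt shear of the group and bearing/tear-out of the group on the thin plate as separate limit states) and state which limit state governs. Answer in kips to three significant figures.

35.8 kips (bolt shear governs)

Bolt shear: A_b = π·0.75²/4 = 0.4418 in²; R_n = 54 × 0.4418 × 3 × 1 = 71.57 kips → 71.57 / 2 = 35.8 kips.
Bearing (1.2 l_c t F_u ≤ 2.4 d t F_u): upper limit = 2.4·0.75·0.3125·58 = 32.62 kips.
  Edge l_c = 1.75 − 0.8125/2 = 1.344 → r_n = 29.23 kips; interior l_c = 2.625 − 0.8125 = 1.812 → r_n = 32.62 kips.
  R_n,bearing = 1·29.23 + 2·32.62 = 94.48 kips → 94.48 / 2 = 47.2 kips.
Bolt shear governs: 35.8 kips.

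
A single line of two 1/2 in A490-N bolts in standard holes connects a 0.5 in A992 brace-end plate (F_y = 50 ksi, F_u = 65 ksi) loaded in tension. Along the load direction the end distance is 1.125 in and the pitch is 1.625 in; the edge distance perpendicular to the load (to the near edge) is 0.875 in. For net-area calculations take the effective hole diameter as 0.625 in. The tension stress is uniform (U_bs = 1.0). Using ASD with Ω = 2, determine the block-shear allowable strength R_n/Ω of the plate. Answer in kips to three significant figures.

26.8 kips

Shear plane L_v = 1.125 + 1·1.625 = 2.75 in; A_gv = 2.75 × 0.5 = 1.375 in².
A_nv = (2.75 − 1.5·0.625) × 0.5 = 0.9062 in².
A_nt = (0.875 − 0.5·0.625) × 0.5 = 0.2812 in².
0.6 F_u A_nv = 35.34 kips; 0.6 F_y A_gv = 41.25 kips → shear rupture governs the shear term.
R_n = 35.34 + 1.0 × 65 × 0.2812 = 53.62 kips.
Allowable strength R_n/Ω = 53.62 / 2 = 26.8 kips.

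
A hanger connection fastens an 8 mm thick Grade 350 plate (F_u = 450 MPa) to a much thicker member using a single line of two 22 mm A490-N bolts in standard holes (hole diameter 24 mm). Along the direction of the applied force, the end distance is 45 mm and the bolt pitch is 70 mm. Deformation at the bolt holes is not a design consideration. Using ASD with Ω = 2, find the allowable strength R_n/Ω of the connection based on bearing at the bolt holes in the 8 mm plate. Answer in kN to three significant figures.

Per bolt r_n = 1.5 l_c t F_u ≤ 3.0 d t F_u; upper limit = 3.0 × 22 × 8 × 450 / 1000 = 237.6 kN.
Edge bolt: l_c = 45 − 24/2 = 33 mm → 1.5 × 33 × 8 × 450 / 1000 = 178.2 → r_n = 178.2 kN.
Interior bolts: l_c = 70 − 24 = 46 mm → 1.5 × 46 × 8 × 450 / 1000 = 248.4 → r_n = 237.6 kN.
R_n = 1 × 178.2 + 1 × 237.6 = 415.8 kN.
Allowable strength R_n/Ω = 415.8 / 2 = 208 kN.

208 kN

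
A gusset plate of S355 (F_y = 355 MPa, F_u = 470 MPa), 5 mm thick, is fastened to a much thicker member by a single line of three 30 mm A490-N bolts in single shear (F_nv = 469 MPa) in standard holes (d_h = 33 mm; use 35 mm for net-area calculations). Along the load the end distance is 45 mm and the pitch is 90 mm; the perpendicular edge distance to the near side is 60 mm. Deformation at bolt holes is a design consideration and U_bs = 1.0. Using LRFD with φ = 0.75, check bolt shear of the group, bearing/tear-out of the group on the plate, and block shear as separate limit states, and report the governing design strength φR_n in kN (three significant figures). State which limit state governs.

Bolt shear: A_b = π·30²/4 = 706.9 mm²; R_n = 469 × 706.9 × 3 × 1 / 1000 = 994.5 kN → 0.75 × 994.5 = 746 kN.
Bearing: edge l_c = 28.5, r_n = 80.37 kN; interior l_c = 57, r_n = 160.7 kN; R_n = 80.37 + 2·160.7 = 401.8 kN → 301 kN.
Block shear: A_gv = 1125, A_nv = 687.5, A_nt = 212.5 mm²; R_n = min(0.6F_uA_nv, 0.6F_yA_gv) + U_bs·F_u·A_nt = 293.8 kN → 220 kN.
Block shear governs: 220 kN.

220 kN (block shear governs)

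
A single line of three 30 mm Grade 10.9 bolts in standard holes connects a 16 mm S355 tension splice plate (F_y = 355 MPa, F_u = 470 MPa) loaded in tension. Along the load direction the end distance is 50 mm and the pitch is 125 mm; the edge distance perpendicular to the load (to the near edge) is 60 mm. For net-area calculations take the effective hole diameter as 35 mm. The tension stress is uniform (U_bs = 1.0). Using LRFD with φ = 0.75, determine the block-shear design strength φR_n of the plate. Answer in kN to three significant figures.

Shear plane L_v = 50 + 2·125 = 300 mm; A_gv = 300 × 16 = 4800 mm².
A_nv = (300 − 2.5·35) × 16 = 3400 mm².
A_nt = (60 − 0.5·35) × 16 = 680 mm².
0.6 F_u A_nv = 958.8 kN; 0.6 F_y A_gv = 1022 kN → shear rupture governs the shear term.
R_n = 958.8 + 1.0 × 470 × 680 / 1000 = 1278 kN.
Design strength φR_n = 0.75 × 1278 = 959 kN.

959 kN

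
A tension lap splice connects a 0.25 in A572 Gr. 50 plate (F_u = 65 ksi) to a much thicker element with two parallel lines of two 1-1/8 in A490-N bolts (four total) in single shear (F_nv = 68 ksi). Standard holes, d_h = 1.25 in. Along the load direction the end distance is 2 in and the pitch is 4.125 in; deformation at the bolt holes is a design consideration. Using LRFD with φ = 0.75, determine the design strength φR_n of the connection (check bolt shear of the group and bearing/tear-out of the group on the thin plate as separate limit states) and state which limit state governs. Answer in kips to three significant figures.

106 kips (bearing governs)

Bolt shear: A_b = π·1.125²/4 = 0.994 in²; R_n = 68 × 0.994 × 4 × 1 = 270.4 kips → 0.75 × 270.4 = 203 kips.
Bearing (1.2 l_c t F_u ≤ 2.4 d t F_u): upper limit = 2.4·1.125·0.25·65 = 43.87 kips.
  Edge l_c = 2 − 1.25/2 = 1.375 → r_n = 26.81 kips; interior l_c = 4.125 − 1.25 = 2.875 → r_n = 43.87 kips.
  R_n,bearing = 2·26.81 + 2·43.87 = 141.4 kips → 0.75 × 141.4 = 106 kips.
Bearing governs: 106 kips.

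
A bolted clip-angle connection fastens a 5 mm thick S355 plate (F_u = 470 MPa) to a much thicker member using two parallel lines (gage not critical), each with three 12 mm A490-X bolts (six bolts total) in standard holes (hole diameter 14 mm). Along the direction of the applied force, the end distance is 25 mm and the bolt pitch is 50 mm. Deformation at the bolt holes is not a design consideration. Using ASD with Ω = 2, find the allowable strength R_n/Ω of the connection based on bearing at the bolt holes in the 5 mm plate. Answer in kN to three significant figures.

Per bolt r_n = 1.5 l_c t F_u ≤ 3.0 d t F_u; upper limit = 3.0 × 12 × 5 × 470 / 1000 = 84.6 kN.
Edge bolt: l_c = 25 − 14/2 = 18 mm → 1.5 × 18 × 5 × 470 / 1000 = 63.45 → r_n = 63.45 kN.
Interior bolts: l_c = 50 − 14 = 36 mm → 1.5 × 36 × 5 × 470 / 1000 = 126.9 → r_n = 84.6 kN.
R_n = 2 × 63.45 + 4 × 84.6 = 465.3 kN.
Allowable strength R_n/Ω = 465.3 / 2 = 233 kN.

233 kN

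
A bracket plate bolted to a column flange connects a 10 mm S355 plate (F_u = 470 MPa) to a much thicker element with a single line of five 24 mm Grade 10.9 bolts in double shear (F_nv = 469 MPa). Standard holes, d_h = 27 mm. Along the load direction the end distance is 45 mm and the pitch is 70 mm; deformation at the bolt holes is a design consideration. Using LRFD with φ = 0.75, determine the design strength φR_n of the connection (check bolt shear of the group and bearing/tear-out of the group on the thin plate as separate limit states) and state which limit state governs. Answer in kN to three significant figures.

Bolt shear: A_b = π·24²/4 = 452.4 mm²; R_n = 469 × 452.4 × 5 × 2 / 1000 = 2122 kN → 0.75 × 2122 = 1590 kN.
Bearing (1.2 l_c t F_u ≤ 2.4 d t F_u): upper limit = 2.4·24·10·470 / 1000 = 270.7 kN.
  Edge l_c = 45 − 27/2 = 31.5 → r_n = 177.7 kN; interior l_c = 70 − 27 = 43 → r_n = 242.5 kN.
  R_n,bearing = 1·177.7 + 4·242.5 = 1148 kN → 0.75 × 1148 = 861 kN.
Bearing governs: 861 kN.

861 kN (bearing governs)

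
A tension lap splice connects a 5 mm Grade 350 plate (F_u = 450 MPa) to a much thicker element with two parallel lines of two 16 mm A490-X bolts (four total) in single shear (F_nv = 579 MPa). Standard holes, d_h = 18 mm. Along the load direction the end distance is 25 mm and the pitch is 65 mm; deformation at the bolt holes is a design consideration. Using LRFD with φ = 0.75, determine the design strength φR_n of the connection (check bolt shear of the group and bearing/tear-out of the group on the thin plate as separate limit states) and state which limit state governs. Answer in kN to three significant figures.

Bolt shear: A_b = π·16²/4 = 201.1 mm²; R_n = 579 × 201.1 × 4 × 1 / 1000 = 465.7 kN → 0.75 × 465.7 = 349 kN.
Bearing (1.2 l_c t F_u ≤ 2.4 d t F_u): upper limit = 2.4·16·5·450 / 1000 = 86.4 kN.
  Edge l_c = 25 − 18/2 = 16 → r_n = 43.2 kN; interior l_c = 65 − 18 = 47 → r_n = 86.4 kN.
  R_n,bearing = 2·43.2 + 2·86.4 = 259.2 kN → 0.75 × 259.2 = 194 kN.
Bearing governs: 194 kN.

194 kN (bearing governs)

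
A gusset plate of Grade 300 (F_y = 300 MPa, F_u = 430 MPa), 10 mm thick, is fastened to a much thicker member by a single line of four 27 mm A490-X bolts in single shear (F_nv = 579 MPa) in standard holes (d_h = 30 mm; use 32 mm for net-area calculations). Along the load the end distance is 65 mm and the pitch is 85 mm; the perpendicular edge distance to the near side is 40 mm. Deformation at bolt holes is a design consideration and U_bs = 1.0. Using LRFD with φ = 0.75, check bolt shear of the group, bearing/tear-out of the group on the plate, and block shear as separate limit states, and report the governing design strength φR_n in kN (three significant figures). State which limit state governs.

Bolt shear: A_b = π·27²/4 = 572.6 mm²; R_n = 579 × 572.6 × 4 × 1 / 1000 = 1326 kN → 0.75 × 1326 = 995 kN.
Bearing: edge l_c = 50, r_n = 258 kN; interior l_c = 55, r_n = 278.6 kN; R_n = 258 + 3·278.6 = 1094 kN → 820 kN.
Block shear: A_gv = 3200, A_nv = 2080, A_nt = 240 mm²; R_n = min(0.6F_uA_nv, 0.6F_yA_gv) + U_bs·F_u·A_nt = 639.8 kN → 480 kN.
Block shear governs: 480 kN.

480 kN (block shear governs)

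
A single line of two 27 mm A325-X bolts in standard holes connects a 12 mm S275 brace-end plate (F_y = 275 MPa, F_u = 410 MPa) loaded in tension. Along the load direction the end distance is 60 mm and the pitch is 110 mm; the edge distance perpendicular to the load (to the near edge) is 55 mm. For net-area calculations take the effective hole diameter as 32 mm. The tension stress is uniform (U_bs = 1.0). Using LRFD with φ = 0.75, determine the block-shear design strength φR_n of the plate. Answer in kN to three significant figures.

396 kN

Shear plane L_v = 60 + 1·110 = 170 mm; A_gv = 170 × 12 = 2040 mm².
A_nv = (170 − 1.5·32) × 12 = 1464 mm².
A_nt = (55 − 0.5·32) × 12 = 468 mm².
0.6 F_u A_nv = 360.1 kN; 0.6 F_y A_gv = 336.6 kN → shear yielding governs the shear term.
R_n = 336.6 + 1.0 × 410 × 468 / 1000 = 528.5 kN.
Design strength φR_n = 0.75 × 528.5 = 396 kN.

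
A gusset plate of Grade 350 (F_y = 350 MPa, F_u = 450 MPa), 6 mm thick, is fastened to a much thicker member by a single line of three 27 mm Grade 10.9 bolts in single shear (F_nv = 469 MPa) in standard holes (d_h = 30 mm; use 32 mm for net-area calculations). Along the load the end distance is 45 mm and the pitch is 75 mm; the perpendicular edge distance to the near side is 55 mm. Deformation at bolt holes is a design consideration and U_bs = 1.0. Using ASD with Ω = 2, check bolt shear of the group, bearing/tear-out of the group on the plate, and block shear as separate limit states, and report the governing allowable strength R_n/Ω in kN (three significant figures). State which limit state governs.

Bolt shear: A_b = π·27²/4 = 572.6 mm²; R_n = 469 × 572.6 × 3 × 1 / 1000 = 805.6 kN → 805.6 / 2 = 403 kN.
Bearing: edge l_c = 30, r_n = 97.2 kN; interior l_c = 45, r_n = 145.8 kN; R_n = 97.2 + 2·145.8 = 388.8 kN → 194 kN.
Block shear: A_gv = 1170, A_nv = 690, A_nt = 234 mm²; R_n = min(0.6F_uA_nv, 0.6F_yA_gv) + U_bs·F_u·A_nt = 291.6 kN → 146 kN.
Block shear governs: 146 kN.

146 kN (block shear governs)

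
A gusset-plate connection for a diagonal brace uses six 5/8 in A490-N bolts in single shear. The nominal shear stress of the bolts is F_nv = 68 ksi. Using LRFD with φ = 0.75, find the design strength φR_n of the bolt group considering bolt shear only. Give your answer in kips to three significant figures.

93.9 kips

A_b = π × 0.625² / 4 = 0.3068 in².
R_n = F_nv · A_b · n · n_s = 68 × 0.3068 × 6 × 1 = 125.2 kips.
Design strength φR_n = 0.75 × 125.2 = 93.9 kips.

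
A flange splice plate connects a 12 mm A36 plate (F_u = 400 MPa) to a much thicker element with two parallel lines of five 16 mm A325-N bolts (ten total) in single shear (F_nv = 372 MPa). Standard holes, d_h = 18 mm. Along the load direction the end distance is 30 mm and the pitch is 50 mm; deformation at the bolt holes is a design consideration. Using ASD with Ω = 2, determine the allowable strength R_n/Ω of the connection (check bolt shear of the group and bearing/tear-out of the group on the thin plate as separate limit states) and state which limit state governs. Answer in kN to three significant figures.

Bolt shear: A_b = π·16²/4 = 201.1 mm²; R_n = 372 × 201.1 × 10 × 1 / 1000 = 748 kN → 748 / 2 = 374 kN.
Bearing (1.2 l_c t F_u ≤ 2.4 d t F_u): upper limit = 2.4·16·12·400 / 1000 = 184.3 kN.
  Edge l_c = 30 − 18/2 = 21 → r_n = 121 kN; interior l_c = 50 − 18 = 32 → r_n = 184.3 kN.
  R_n,bearing = 2·121 + 8·184.3 = 1716 kN → 1716 / 2 = 858 kN.
Bolt shear governs: 374 kN.

374 kN (bolt shear governs)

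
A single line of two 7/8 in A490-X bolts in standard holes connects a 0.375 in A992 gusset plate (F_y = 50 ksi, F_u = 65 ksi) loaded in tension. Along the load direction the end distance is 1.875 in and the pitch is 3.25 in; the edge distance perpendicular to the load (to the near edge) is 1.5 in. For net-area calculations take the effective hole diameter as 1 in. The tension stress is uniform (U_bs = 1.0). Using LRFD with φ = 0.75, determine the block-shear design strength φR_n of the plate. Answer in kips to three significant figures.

Shear plane L_v = 1.875 + 1·3.25 = 5.125 in; A_gv = 5.125 × 0.375 = 1.922 in².
A_nv = (5.125 − 1.5·1) × 0.375 = 1.359 in².
A_nt = (1.5 − 0.5·1) × 0.375 = 0.375 in².
0.6 F_u A_nv = 53.02 kips; 0.6 F_y A_gv = 57.66 kips → shear rupture governs the shear term.
R_n = 53.02 + 1.0 × 65 × 0.375 = 77.39 kips.
Design strength φR_n = 0.75 × 77.39 = 58 kips.

58 kips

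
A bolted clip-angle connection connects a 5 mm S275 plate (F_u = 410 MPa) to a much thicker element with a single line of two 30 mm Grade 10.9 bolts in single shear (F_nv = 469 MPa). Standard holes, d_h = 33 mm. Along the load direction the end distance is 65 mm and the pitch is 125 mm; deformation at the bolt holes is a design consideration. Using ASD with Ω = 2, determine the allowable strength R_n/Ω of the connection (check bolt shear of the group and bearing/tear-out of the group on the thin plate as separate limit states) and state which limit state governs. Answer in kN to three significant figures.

133 kN (bearing governs)

Bolt shear: A_b = π·30²/4 = 706.9 mm²; R_n = 469 × 706.9 × 2 × 1 / 1000 = 663 kN → 663 / 2 = 332 kN.
Bearing (1.2 l_c t F_u ≤ 2.4 d t F_u): upper limit = 2.4·30·5·410 / 1000 = 147.6 kN.
  Edge l_c = 65 − 33/2 = 48.5 → r_n = 119.3 kN; interior l_c = 125 − 33 = 92 → r_n = 147.6 kN.
  R_n,bearing = 1·119.3 + 1·147.6 = 266.9 kN → 266.9 / 2 = 133 kN.
Bearing governs: 133 kN.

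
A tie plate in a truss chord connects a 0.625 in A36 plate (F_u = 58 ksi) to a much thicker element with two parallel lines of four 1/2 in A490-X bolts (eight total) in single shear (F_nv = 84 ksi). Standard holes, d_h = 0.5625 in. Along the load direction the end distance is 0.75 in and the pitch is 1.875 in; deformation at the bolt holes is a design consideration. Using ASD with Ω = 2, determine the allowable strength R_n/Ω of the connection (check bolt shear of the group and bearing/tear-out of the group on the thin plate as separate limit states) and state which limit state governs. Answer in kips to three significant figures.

Bolt shear: A_b = π·0.5²/4 = 0.1963 in²; R_n = 84 × 0.1963 × 8 × 1 = 131.9 kips → 131.9 / 2 = 66 kips.
Bearing (1.2 l_c t F_u ≤ 2.4 d t F_u): upper limit = 2.4·0.5·0.625·58 = 43.5 kips.
  Edge l_c = 0.75 − 0.5625/2 = 0.4688 → r_n = 20.39 kips; interior l_c = 1.875 − 0.5625 = 1.312 → r_n = 43.5 kips.
  R_n,bearing = 2·20.39 + 6·43.5 = 301.8 kips → 301.8 / 2 = 151 kips.
Bolt shear governs: 66 kips.

66 kips (bolt shear governs)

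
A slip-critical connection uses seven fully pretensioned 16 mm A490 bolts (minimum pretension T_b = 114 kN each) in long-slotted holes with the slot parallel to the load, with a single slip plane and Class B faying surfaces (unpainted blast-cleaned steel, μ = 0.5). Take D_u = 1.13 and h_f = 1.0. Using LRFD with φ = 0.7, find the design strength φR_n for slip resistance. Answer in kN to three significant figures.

316 kN

R_n = μ · D_u · h_f · T_b · n_s · n_b = 0.5 × 1.13 × 1.0 × 114 × 1 × 7 = 450.9 kN.
Design strength φR_n = 0.7 × 450.9 = 316 kN.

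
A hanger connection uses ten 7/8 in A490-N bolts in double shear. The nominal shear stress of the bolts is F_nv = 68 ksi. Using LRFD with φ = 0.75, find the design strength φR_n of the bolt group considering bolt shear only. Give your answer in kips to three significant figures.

A_b = π × 0.875² / 4 = 0.6013 in².
R_n = F_nv · A_b · n · n_s = 68 × 0.6013 × 10 × 2 = 817.8 kips.
Design strength φR_n = 0.75 × 817.8 = 613 kips.

613 kips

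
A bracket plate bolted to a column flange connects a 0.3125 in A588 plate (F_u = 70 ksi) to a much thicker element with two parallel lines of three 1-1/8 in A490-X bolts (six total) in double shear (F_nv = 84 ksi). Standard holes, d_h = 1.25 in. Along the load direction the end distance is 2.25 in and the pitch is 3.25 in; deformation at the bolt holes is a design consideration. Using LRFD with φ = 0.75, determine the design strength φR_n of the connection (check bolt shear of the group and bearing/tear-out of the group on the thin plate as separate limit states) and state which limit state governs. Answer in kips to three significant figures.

Bolt shear: A_b = π·1.125²/4 = 0.994 in²; R_n = 84 × 0.994 × 6 × 2 = 1002 kips → 0.75 × 1002 = 751 kips.
Bearing (1.2 l_c t F_u ≤ 2.4 d t F_u): upper limit = 2.4·1.125·0.3125·70 = 59.06 kips.
  Edge l_c = 2.25 − 1.25/2 = 1.625 → r_n = 42.66 kips; interior l_c = 3.25 − 1.25 = 2 → r_n = 52.5 kips.
  R_n,bearing = 2·42.66 + 4·52.5 = 295.3 kips → 0.75 × 295.3 = 221 kips.
Bearing governs: 221 kips.

221 kips (bearing governs)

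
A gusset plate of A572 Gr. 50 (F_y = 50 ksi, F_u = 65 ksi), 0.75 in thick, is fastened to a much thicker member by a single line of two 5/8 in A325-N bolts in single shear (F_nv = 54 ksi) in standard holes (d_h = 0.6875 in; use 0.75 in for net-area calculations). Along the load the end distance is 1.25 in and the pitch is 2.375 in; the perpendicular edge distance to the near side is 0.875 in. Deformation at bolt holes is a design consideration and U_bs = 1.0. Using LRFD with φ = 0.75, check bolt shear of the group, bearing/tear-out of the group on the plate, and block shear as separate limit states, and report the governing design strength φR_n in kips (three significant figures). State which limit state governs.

24.9 kips (bolt shear governs)

Bolt shear: A_b = π·0.625²/4 = 0.3068 in²; R_n = 54 × 0.3068 × 2 × 1 = 33.13 kips → 0.75 × 33.13 = 24.9 kips.
Bearing: edge l_c = 0.9062, r_n = 53.02 kips; interior l_c = 1.688, r_n = 73.12 kips; R_n = 53.02 + 1·73.12 = 126.1 kips → 94.6 kips.
Block shear: A_gv = 2.719, A_nv = 1.875, A_nt = 0.375 in²; R_n = min(0.6F_uA_nv, 0.6F_yA_gv) + U_bs·F_u·A_nt = 97.5 kips → 73.1 kips.
Bolt shear governs: 24.9 kips.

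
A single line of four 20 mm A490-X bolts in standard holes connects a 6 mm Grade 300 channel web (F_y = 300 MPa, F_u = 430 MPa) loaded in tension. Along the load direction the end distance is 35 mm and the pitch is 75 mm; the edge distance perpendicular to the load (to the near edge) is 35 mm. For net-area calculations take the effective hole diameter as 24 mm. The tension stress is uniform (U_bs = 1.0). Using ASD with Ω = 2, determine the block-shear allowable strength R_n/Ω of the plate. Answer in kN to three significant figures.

Shear plane L_v = 35 + 3·75 = 260 mm; A_gv = 260 × 6 = 1560 mm².
A_nv = (260 − 3.5·24) × 6 = 1056 mm².
A_nt = (35 − 0.5·24) × 6 = 138 mm².
0.6 F_u A_nv = 272.4 kN; 0.6 F_y A_gv = 280.8 kN → shear rupture governs the shear term.
R_n = 272.4 + 1.0 × 430 × 138 / 1000 = 331.8 kN.
Allowable strength R_n/Ω = 331.8 / 2 = 166 kN.

166 kN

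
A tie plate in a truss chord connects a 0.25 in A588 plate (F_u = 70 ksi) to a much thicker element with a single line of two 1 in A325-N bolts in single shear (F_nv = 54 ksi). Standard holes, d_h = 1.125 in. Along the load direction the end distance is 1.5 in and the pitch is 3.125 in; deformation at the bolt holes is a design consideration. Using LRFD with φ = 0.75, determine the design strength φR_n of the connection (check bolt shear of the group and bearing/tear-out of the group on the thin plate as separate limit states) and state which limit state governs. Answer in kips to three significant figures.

46.3 kips (bearing governs)

Bolt shear: A_b = π·1²/4 = 0.7854 in²; R_n = 54 × 0.7854 × 2 × 1 = 84.82 kips → 0.75 × 84.82 = 63.6 kips.
Bearing (1.2 l_c t F_u ≤ 2.4 d t F_u): upper limit = 2.4·1·0.25·70 = 42 kips.
  Edge l_c = 1.5 − 1.125/2 = 0.9375 → r_n = 19.69 kips; interior l_c = 3.125 − 1.125 = 2 → r_n = 42 kips.
  R_n,bearing = 1·19.69 + 1·42 = 61.69 kips → 0.75 × 61.69 = 46.3 kips.
Bearing governs: 46.3 kips.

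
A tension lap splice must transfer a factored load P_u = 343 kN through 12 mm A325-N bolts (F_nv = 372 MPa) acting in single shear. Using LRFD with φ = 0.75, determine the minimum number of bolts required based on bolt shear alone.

A_b = π·12²/4 = 113.1 mm².
Per-bolt design strength φR_n = 0.75 × 372 × 113.1 × 1 / 1000 = 31.55 kN.
n ≥ 343 / 31.55 = 10.87 → use 11 bolts.

11 bolts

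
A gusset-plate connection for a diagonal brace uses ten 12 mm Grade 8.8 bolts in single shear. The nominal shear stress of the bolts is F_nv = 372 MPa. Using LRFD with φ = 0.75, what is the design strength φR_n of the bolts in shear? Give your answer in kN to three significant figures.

316 kN

A_b = π × 12² / 4 = 113.1 mm².
R_n = F_nv · A_b · n · n_s = 372 × 113.1 × 10 × 1 / 1000 = 420.7 kN.
Design strength φR_n = 0.75 × 420.7 = 316 kN.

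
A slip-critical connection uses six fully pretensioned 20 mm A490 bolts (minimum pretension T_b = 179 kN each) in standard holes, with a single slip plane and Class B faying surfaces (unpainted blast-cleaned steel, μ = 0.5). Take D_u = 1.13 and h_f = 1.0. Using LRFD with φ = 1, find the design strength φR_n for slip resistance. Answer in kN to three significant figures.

607 kN

R_n = μ · D_u · h_f · T_b · n_s · n_b = 0.5 × 1.13 × 1.0 × 179 × 1 × 6 = 606.8 kN.
Design strength φR_n = 1 × 606.8 = 607 kN.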